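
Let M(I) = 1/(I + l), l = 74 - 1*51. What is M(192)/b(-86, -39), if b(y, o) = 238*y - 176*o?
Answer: -1/2924860 ≈ -3.4190e-7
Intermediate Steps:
l = 23 (l = 74 - 51 = 23)
M(I) = 1/(23 + I) (M(I) = 1/(I + 23) = 1/(23 + I))
b(y, o) = -176*o + 238*y
M(192)/b(-86, -39) = 1/((23 + 192)*(-176*(-39) + 238*(-86))) = 1/(215*(6864 - 20468)) = (1/215)/(-13604) = (1/215)*(-1/13604) = -1/2924860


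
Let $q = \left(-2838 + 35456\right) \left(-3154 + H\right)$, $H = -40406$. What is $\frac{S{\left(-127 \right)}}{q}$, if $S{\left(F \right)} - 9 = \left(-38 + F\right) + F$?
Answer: $\frac{283}{1420840080} \approx 1.9918 \cdot 10^{-7}$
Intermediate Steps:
$S{\left(F \right)} = -29 + 2 F$ ($S{\left(F \right)} = 9 + \left(\left(-38 + F\right) + F\right) = 9 + \left(-38 + 2 F\right) = -29 + 2 F$)
$q = -1420840080$ ($q = \left(-2838 + 35456\right) \left(-3154 - 40406\right) = 32618 \left(-43560\right) = -1420840080$)
$\frac{S{\left(-127 \right)}}{q} = \frac{-29 + 2 \left(-127\right)}{-1420840080} = \left(-29 - 254\right) \left(- \frac{1}{1420840080}\right) = \left(-283\right) \left(- \frac{1}{1420840080}\right) = \frac{283}{1420840080}$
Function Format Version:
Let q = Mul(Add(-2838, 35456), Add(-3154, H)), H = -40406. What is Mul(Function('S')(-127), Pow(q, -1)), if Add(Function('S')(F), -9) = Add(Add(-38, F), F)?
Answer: Rational(283, 1420840080) ≈ 1.9918e-7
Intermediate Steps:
Function('S')(F) = Add(-29, Mul(2, F)) (Function('S')(F) = Add(9, Add(Add(-38, F), F)) = Add(9, Add(-38, Mul(2, F))) = Add(-29, Mul(2, F)))
q = -1420840080 (q = Mul(Add(-2838, 35456), Add(-3154, -40406)) = Mul(32618, -43560) = -1420840080)
Mul(Function('S')(-127), Pow(q, -1)) = Mul(Add(-29, Mul(2, -127)), Pow(-1420840080, -1)) = Mul(Add(-29, -254), Rational(-1, 1420840080)) = Mul(-283, Rational(-1, 1420840080)) = Rational(283, 1420840080)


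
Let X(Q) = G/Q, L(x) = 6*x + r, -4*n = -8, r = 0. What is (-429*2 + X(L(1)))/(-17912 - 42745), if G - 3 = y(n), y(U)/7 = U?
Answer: 5131/363942 ≈ 0.014098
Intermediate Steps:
n = 2 (n = -1/4*(-8) = 2)
y(U) = 7*U
L(x) = 6*x (L(x) = 6*x + 0 = 6*x)
G = 17 (G = 3 + 7*2 = 3 + 14 = 17)
X(Q) = 17/Q
(-429*2 + X(L(1)))/(-17912 - 42745) = (-429*2 + 17/((6*1)))/(-17912 - 42745) = (-858 + 17/6)/(-60657) = (-858 + 17*(1/6))*(-1/60657) = (-858 + 17/6)*(-1/60657) = -5131/6*(-1/60657) = 5131/363942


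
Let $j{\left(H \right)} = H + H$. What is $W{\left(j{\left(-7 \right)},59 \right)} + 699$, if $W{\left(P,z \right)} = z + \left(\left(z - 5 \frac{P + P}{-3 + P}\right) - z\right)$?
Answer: $\frac{12746}{17} \approx 749.76$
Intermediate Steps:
$j{\left(H \right)} = 2 H$
$W{\left(P,z \right)} = z - \frac{10 P}{-3 + P}$ ($W{\left(P,z \right)} = z - \frac{5 \cdot 2 P}{-3 + P} = z - 5 \cdot 2 P \frac{1}{-3 + P} = z - \frac{10 P}{-3 + P}$)
$W{\left(j{\left(-7 \right)},59 \right)} + 699 = \frac{- 10 \cdot 2 \left(-7\right) - 177 + 2 \left(-7\right) 59}{-3 + 2 \left(-7\right)} + 699 = \frac{\left(-10\right) \left(-14\right) - 177 - 826}{-3 - 14} + 699 = \frac{140 - 177 - 826}{-17} + 699 = \left(- \frac{1}{17}\right) \left(-863\right) + 699 = \frac{863}{17} + 699 = \frac{12746}{17}$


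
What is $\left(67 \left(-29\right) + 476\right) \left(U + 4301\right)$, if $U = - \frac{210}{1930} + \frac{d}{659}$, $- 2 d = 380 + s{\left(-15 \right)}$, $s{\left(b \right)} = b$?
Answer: $- \frac{1604845849617}{254374} \approx -6.309 \cdot 10^{6}$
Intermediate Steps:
$d = - \frac{365}{2}$ ($d = - \frac{380 - 15}{2} = \left(- \frac{1}{2}\right) 365 = - \frac{365}{2} \approx -182.5$)
$U = - \frac{98123}{254374}$ ($U = - \frac{210}{1930} - \frac{365}{2 \cdot 659} = \left(-210\right) \frac{1}{1930} - \frac{365}{1318} = - \frac{21}{193} - \frac{365}{1318} = - \frac{98123}{254374} \approx -0.38574$)
$\left(67 \left(-29\right) + 476\right) \left(U + 4301\right) = \left(67 \left(-29\right) + 476\right) \left(- \frac{98123}{254374} + 4301\right) = \left(-1943 + 476\right) \frac{1093964451}{254374} = \left(-1467\right) \frac{1093964451}{254374} = - \frac{1604845849617}{254374}$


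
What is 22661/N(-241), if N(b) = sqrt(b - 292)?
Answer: -22661*I*sqrt(533)/533 ≈ -981.56*I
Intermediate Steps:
N(b) = sqrt(-292 + b)
22661/N(-241) = 22661/(sqrt(-292 - 241)) = 22661/(sqrt(-533)) = 22661/((I*sqrt(533))) = 22661*(-I*sqrt(533)/533) = -22661*I*sqrt(533)/533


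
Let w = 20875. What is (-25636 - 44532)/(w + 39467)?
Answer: -35084/30171 ≈ -1.1628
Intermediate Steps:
(-25636 - 44532)/(w + 39467) = (-25636 - 44532)/(20875 + 39467) = -70168/60342 = -70168*1/60342 = -35084/30171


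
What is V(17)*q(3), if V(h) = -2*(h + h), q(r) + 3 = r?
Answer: 0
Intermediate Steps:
q(r) = -3 + r
V(h) = -4*h
V(17)*q(3) = (-4*17)*(-3 + 3) = -68*0 = 0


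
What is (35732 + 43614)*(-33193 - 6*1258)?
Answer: -3232635386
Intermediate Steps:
(35732 + 43614)*(-33193 - 6*1258) = 79346*(-33193 - 7548) = 79346*(-40741) = -3232635386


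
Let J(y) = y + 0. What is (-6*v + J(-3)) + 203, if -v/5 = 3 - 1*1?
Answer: 260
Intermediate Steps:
J(y) = y
v = -10 (v = -5*(3 - 1*1) = -5*(3 - 1) = -5*2 = -10)
(-6*v + J(-3)) + 203 = (-6*(-10) - 3) + 203 = (60 - 3) + 203 = 57 + 203 = 260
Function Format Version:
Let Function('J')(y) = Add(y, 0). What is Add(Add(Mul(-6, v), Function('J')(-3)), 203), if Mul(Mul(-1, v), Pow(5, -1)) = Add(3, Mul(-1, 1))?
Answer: 260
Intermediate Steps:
Function('J')(y) = y
v = -10 (v = Mul(-5, Add(3, Mul(-1, 1))) = Mul(-5, Add(3, -1)) = Mul(-5, 2) = -10)
Add(Add(Mul(-6, v), Function('J')(-3)), 203) = Add(Add(Mul(-6, -10), -3), 203) = Add(Add(60, -3), 203) = Add(57, 203) = 260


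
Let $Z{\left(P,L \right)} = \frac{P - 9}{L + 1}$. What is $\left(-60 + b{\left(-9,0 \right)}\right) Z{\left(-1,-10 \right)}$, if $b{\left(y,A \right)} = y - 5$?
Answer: $- \frac{740}{9} \approx -82.222$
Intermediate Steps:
$b{\left(y,A \right)} = -5 + y$
$Z{\left(P,L \right)} = \frac{-9 + P}{1 + L}$
$\left(-60 + b{\left(-9,0 \right)}\right) Z{\left(-1,-10 \right)} = \left(-60 - 14\right) \frac{-9 - 1}{1 - 10} = \left(-60 - 14\right) \frac{1}{-9} \left(-10\right) = - 74 \left(\left(- \frac{1}{9}\right) \left(-10\right)\right) = \left(-74\right) \frac{10}{9} = - \frac{740}{9}$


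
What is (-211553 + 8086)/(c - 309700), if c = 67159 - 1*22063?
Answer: 203467/264604 ≈ 0.76895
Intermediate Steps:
c = 45096 (c = 67159 - 22063 = 45096)
(-211553 + 8086)/(c - 309700) = (-211553 + 8086)/(45096 - 309700) = -203467/(-264604) = -203467*(-1/264604) = 203467/264604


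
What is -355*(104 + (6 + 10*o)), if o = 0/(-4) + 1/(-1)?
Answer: -35500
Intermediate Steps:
o = -1 (o = 0*(-¼) + 1*(-1) = 0 - 1 = -1)
-355*(104 + (6 + 10*o)) = -355*(104 + (6 + 10*(-1))) = -355*(104 + (6 - 10)) = -355*(104 - 4) = -355*100 = -1*35500 = -35500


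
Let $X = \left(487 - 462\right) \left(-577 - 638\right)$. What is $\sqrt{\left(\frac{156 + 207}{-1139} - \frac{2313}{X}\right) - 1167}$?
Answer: $\frac{i \sqrt{76660843942545}}{256275} \approx 34.165 i$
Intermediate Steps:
$X = -30375$ ($X = 25 \left(-1215\right) = -30375$)
$\sqrt{\left(\frac{156 + 207}{-1139} - \frac{2313}{X}\right) - 1167} = \sqrt{\left(\frac{156 + 207}{-1139} - \frac{2313}{-30375}\right) - 1167} = \sqrt{\left(363 \left(- \frac{1}{1139}\right) - - \frac{257}{3375}\right) - 1167} = \sqrt{\left(- \frac{363}{1139} + \frac{257}{3375}\right) - 1167} = \sqrt{- \frac{932402}{3844125} - 1167} = \sqrt{- \frac{4487026277}{3844125}} = \frac{i \sqrt{76660843942545}}{256275}$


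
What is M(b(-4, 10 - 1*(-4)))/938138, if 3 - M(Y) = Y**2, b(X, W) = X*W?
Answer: -3133/938138 ≈ -0.0033396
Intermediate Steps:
b(X, W) = W*X
M(Y) = 3 - Y**2
M(b(-4, 10 - 1*(-4)))/938138 = (3 - ((10 - 1*(-4))*(-4))**2)/938138 = (3 - ((10 + 4)*(-4))**2)*(1/938138) = (3 - (14*(-4))**2)*(1/938138) = (3 - 1*(-56)**2)*(1/938138) = (3 - 1*3136)*(1/938138) = (3 - 3136)*(1/938138) = -3133*1/938138 = -3133/938138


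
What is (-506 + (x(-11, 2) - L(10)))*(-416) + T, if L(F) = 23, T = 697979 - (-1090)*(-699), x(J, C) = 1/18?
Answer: 1404989/9 ≈ 1.5611e+5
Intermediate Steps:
x(J, C) = 1/18
T = -63931 (T = 697979 - 1*761910 = 697979 - 761910 = -63931)
(-506 + (x(-11, 2) - L(10)))*(-416) + T = (-506 + (1/18 - 1*23))*(-416) - 63931 = (-506 + (1/18 - 23))*(-416) - 63931 = (-506 - 413/18)*(-416) - 63931 = -9521/18*(-416) - 63931 = 1980368/9 - 63931 = 1404989/9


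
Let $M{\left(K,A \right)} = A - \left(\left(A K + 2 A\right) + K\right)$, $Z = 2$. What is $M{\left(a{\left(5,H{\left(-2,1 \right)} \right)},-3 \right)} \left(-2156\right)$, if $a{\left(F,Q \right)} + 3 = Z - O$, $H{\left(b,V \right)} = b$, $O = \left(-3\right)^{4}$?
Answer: $347116$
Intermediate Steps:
$O = 81$
$a{\left(F,Q \right)} = -82$ ($a{\left(F,Q \right)} = -3 + \left(2 - 81\right) = -3 - 79 = -82$)
$M{\left(K,A \right)} = - A - K - A K$ ($M{\left(K,A \right)} = A - \left(\left(2 A + A K\right) + K\right) = A - \left(K + 2 A + A K\right) = - A - K - A K$)
$M{\left(a{\left(5,H{\left(-2,1 \right)} \right)},-3 \right)} \left(-2156\right) = \left(\left(-1\right) \left(-3\right) - -82 - \left(-3\right) \left(-82\right)\right) \left(-2156\right) = \left(3 + 82 - 246\right) \left(-2156\right) = \left(-161\right) \left(-2156\right) = 347116$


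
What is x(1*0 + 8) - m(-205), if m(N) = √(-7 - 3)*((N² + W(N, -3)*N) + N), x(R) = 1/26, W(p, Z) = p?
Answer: 1/26 - 83845*I*√10 ≈ 0.038462 - 2.6514e+5*I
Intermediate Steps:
x(R) = 1/26
m(N) = I*√10*(N + 2*N²) (m(N) = √(-7 - 3)*((N² + N*N) + N) = √(-10)*((N² + N²) + N) = (I*√10)*(2*N² + N) = (I*√10)*(N + 2*N²) = I*√10*(N + 2*N²))
x(1*0 + 8) - m(-205) = 1/26 - I*(-205)*√10*(1 + 2*(-205)) = 1/26 - I*(-205)*√10*(1 - 410) = 1/26 - I*(-205)*√10*(-409) = 1/26 - 83845*I*√10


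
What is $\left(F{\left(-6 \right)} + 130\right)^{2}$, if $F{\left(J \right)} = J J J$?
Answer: $7396$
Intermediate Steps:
$F{\left(J \right)} = J^{3}$ ($F{\left(J \right)} = J^{2} J = J^{3}$)
$\left(F{\left(-6 \right)} + 130\right)^{2} = \left(\left(-6\right)^{3} + 130\right)^{2} = \left(-216 + 130\right)^{2} = \left(-86\right)^{2} = 7396$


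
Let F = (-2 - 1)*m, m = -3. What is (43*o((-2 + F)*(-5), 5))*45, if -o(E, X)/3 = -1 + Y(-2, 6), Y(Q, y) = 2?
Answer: -5805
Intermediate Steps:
F = 9 (F = (-2 - 1)*(-3) = -3*(-3) = 9)
o(E, X) = -3 (o(E, X) = -3*(-1 + 2) = -3*1 = -3)
(43*o((-2 + F)*(-5), 5))*45 = (43*(-3))*45 = -129*45 = -5805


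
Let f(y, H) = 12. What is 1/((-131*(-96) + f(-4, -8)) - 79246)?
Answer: -1/66658 ≈ -1.5002e-5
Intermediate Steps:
1/((-131*(-96) + f(-4, -8)) - 79246) = 1/((-131*(-96) + 12) - 79246) = 1/((12576 + 12) - 79246) = 1/(12588 - 79246) = 1/(-66658) = -1/66658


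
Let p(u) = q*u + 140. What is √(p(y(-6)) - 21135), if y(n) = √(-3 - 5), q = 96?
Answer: √(-20995 + 192*I*√2) ≈ 0.937 + 144.9*I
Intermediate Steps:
y(n) = 2*I*√2 (y(n) = √(-8) = 2*I*√2)
p(u) = 140 + 96*u (p(u) = 96*u + 140 = 140 + 96*u)
√(p(y(-6)) - 21135) = √((140 + 96*(2*I*√2)) - 21135) = √((140 + 192*I*√2) - 21135) = √(-20995 + 192*I*√2)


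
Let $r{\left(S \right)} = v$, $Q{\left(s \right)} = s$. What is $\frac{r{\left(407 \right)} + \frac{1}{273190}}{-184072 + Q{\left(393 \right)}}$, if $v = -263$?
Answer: $\frac{71848969}{50179266010} \approx 0.0014318$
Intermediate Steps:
$r{\left(S \right)} = -263$
$\frac{r{\left(407 \right)} + \frac{1}{273190}}{-184072 + Q{\left(393 \right)}} = \frac{-263 + \frac{1}{273190}}{-184072 + 393} = \frac{-263 + \frac{1}{273190}}{-183679} = \left(- \frac{71848969}{273190}\right) \left(- \frac{1}{183679}\right) = \frac{71848969}{50179266010}$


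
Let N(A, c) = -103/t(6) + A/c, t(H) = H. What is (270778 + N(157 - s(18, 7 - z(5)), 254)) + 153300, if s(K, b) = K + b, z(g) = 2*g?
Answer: 323134781/762 ≈ 4.2406e+5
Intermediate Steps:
N(A, c) = -103/6 + A/c
(270778 + N(157 - s(18, 7 - z(5)), 254)) + 153300 = (270778 + (-103/6 + (157 - (18 + (7 - 2*5)))/254)) + 153300 = (270778 + (-103/6 + (157 - (18 + (7 - 1*10)))*(1/254))) + 153300 = (270778 + (-103/6 + (157 - (18 + (7 - 10)))*(1/254))) + 153300 = (270778 + (-103/6 + (157 - (18 - 3))*(1/254))) + 153300 = (270778 + (-103/6 + (157 - 1*15)*(1/254))) + 153300 = (270778 + (-103/6 + (157 - 15)*(1/254))) + 153300 = (270778 + (-103/6 + 142*(1/254))) + 153300 = (270778 + (-103/6 + 71/127)) + 153300 = (270778 - 12655/762) + 153300 = 206320181/762 + 153300 = 323134781/762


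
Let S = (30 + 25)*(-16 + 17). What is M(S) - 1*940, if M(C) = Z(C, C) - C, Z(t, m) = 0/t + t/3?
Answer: -2930/3 ≈ -976.67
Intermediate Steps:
Z(t, m) = t/3 (Z(t, m) = 0 + t*(1/3) = 0 + t/3 = t/3)
S = 55 (S = 55*1 = 55)
M(C) = -2*C/3 (M(C) = C/3 - C = -2*C/3)
M(S) - 1*940 = -2/3*55 - 1*940 = -110/3 - 940 = -2930/3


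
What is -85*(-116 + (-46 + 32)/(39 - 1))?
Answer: 187935/19 ≈ 9891.3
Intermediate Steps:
-85*(-116 + (-46 + 32)/(39 - 1)) = -85*(-116 - 14/38) = -85*(-116 - 14*1/38) = -85*(-116 - 7/19) = -85*(-2211/19) = 187935/19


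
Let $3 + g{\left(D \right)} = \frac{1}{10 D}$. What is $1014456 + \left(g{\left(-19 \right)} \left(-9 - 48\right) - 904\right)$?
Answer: $\frac{10137233}{10} \approx 1.0137 \cdot 10^{6}$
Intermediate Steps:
$g{\left(D \right)} = -3 + \frac{1}{10 D}$
$1014456 + \left(g{\left(-19 \right)} \left(-9 - 48\right) - 904\right) = 1014456 - \left(904 - \left(-3 + \frac{1}{10 \left(-19\right)}\right) \left(-9 - 48\right)\right) = 1014456 - \left(904 - \left(-3 + \frac{1}{10} \left(- \frac{1}{19}\right)\right) \left(-9 - 48\right)\right) = 1014456 - \left(904 - \left(-3 - \frac{1}{190}\right) \left(-57\right)\right) = 1014456 - \frac{7327}{10} = \frac{10137233}{10}$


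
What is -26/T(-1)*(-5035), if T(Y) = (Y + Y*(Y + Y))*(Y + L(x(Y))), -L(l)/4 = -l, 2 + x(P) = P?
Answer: -10070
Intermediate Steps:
x(P) = -2 + P
L(l) = 4*l (L(l) = -(-4)*l = 4*l)
T(Y) = (-8 + 5*Y)*(Y + 2*Y**2) (T(Y) = (Y + Y*(Y + Y))*(Y + 4*(-2 + Y)) = (Y + Y*(2*Y))*(Y + (-8 + 4*Y)) = (Y + 2*Y**2)*(-8 + 5*Y) = (-8 + 5*Y)*(Y + 2*Y**2))
-26/T(-1)*(-5035) = -26*(-1/(-8 - 11*(-1) + 10*(-1)**2))*(-5035) = -26*(-1/(-8 + 11 + 10*1))*(-5035) = -26*(-1/(-8 + 11 + 10))*(-5035) = -26/((-1*13))*(-5035) = -26/(-13)*(-5035) = -26*(-1/13)*(-5035) = 2*(-5035) = -10070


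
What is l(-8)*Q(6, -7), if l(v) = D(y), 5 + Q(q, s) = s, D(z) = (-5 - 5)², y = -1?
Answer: -1200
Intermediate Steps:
D(z) = 100 (D(z) = (-10)² = 100)
Q(q, s) = -5 + s
l(v) = 100
l(-8)*Q(6, -7) = 100*(-5 - 7) = 100*(-12) = -1200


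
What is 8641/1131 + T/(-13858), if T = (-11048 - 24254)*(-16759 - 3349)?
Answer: -30873983143/602823 ≈ -51216.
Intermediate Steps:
T = 709852616 (T = -35302*(-20108) = 709852616)
8641/1131 + T/(-13858) = 8641/1131 + 709852616/(-13858) = 8641*(1/1131) + 709852616*(-1/13858) = 8641/1131 - 354926308/6929 = -30873983143/602823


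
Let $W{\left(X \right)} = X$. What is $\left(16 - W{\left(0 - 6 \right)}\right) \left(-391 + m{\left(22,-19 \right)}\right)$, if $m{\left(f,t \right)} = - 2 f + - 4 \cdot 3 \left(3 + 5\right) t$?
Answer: $30558$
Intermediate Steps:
$m{\left(f,t \right)} = - 96 t - 2 f$ ($m{\left(f,t \right)} = - 2 f + - 4 \cdot 3 \cdot 8 t = - 2 f + \left(-4\right) 24 t = - 2 f - 96 t = - 96 t - 2 f$)
$\left(16 - W{\left(0 - 6 \right)}\right) \left(-391 + m{\left(22,-19 \right)}\right) = \left(16 - \left(0 - 6\right)\right) \left(-391 - -1780\right) = \left(16 - \left(0 - 6\right)\right) \left(-391 + \left(1824 - 44\right)\right) = \left(16 - -6\right) \left(-391 + 1780\right) = \left(16 + 6\right) 1389 = 22 \cdot 1389 = 30558$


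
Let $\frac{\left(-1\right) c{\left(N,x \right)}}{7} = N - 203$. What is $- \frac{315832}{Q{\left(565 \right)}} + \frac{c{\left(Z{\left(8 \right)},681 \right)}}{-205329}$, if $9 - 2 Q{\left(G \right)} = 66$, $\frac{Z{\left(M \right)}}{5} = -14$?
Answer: $\frac{43232942843}{3901251} \approx 11082.0$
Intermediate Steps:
$Z{\left(M \right)} = -70$ ($Z{\left(M \right)} = 5 \left(-14\right) = -70$)
$c{\left(N,x \right)} = 1421 - 7 N$ ($c{\left(N,x \right)} = - 7 \left(N - 203\right) = - 7 \left(-203 + N\right) = 1421 - 7 N$)
$Q{\left(G \right)} = - \frac{57}{2}$ ($Q{\left(G \right)} = \frac{9}{2} - 33 = - \frac{57}{2}$)
$- \frac{315832}{Q{\left(565 \right)}} + \frac{c{\left(Z{\left(8 \right)},681 \right)}}{-205329} = - \frac{315832}{- \frac{57}{2}} + \frac{1421 - -490}{-205329} = \left(-315832\right) \left(- \frac{2}{57}\right) + \left(1421 + 490\right) \left(- \frac{1}{205329}\right) = \frac{631664}{57} + 1911 \left(- \frac{1}{205329}\right) = \frac{631664}{57} - \frac{637}{68443} = \frac{43232942843}{3901251}$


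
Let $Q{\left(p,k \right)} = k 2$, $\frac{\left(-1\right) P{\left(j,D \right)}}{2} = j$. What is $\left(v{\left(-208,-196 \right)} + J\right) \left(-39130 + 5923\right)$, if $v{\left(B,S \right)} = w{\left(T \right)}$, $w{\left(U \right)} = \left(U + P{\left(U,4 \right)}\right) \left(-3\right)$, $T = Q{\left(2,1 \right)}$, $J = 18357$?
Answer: $-609780141$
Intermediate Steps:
$P{\left(j,D \right)} = - 2 j$
$Q{\left(p,k \right)} = 2 k$
$T = 2$ ($T = 2 \cdot 1 = 2$)
$w{\left(U \right)} = 3 U$ ($w{\left(U \right)} = \left(U - 2 U\right) \left(-3\right) = - U \left(-3\right) = 3 U$)
$v{\left(B,S \right)} = 6$ ($v{\left(B,S \right)} = 3 \cdot 2 = 6$)
$\left(v{\left(-208,-196 \right)} + J\right) \left(-39130 + 5923\right) = \left(6 + 18357\right) \left(-39130 + 5923\right) = 18363 \left(-33207\right) = -609780141$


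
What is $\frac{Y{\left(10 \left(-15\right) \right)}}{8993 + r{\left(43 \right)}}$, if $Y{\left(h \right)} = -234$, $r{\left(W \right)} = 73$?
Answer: $- \frac{39}{1511} \approx -0.025811$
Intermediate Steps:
$\frac{Y{\left(10 \left(-15\right) \right)}}{8993 + r{\left(43 \right)}} = - \frac{234}{8993 + 73} = - \frac{234}{9066} = \left(-234\right) \frac{1}{9066} = - \frac{39}{1511}$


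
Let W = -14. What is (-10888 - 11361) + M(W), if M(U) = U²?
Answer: -22053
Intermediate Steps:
(-10888 - 11361) + M(W) = (-10888 - 11361) + (-14)² = -22249 + 196 = -22053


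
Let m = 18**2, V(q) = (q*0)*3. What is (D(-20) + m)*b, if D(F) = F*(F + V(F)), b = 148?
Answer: 107152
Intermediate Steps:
V(q) = 0 (V(q) = 0*3 = 0)
D(F) = F**2 (D(F) = F*(F + 0) = F*F = F**2)
m = 324
(D(-20) + m)*b = ((-20)**2 + 324)*148 = (400 + 324)*148 = 724*148 = 107152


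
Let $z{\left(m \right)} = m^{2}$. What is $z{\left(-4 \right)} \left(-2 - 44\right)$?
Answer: $-736$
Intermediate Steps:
$z{\left(-4 \right)} \left(-2 - 44\right) = \left(-4\right)^{2} \left(-2 - 44\right) = 16 \left(-46\right) = -736$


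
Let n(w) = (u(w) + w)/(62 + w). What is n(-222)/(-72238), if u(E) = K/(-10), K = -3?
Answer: -2217/115580800 ≈ -1.9181e-5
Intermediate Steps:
u(E) = 3/10 (u(E) = -3/(-10) = -3*(-⅒) = 3/10)
n(w) = (3/10 + w)/(62 + w)
n(-222)/(-72238) = ((3/10 - 222)/(62 - 222))/(-72238) = (-2217/10/(-160))*(-1/72238) = -1/160*(-2217/10)*(-1/72238) = (2217/1600)*(-1/72238) = -2217/115580800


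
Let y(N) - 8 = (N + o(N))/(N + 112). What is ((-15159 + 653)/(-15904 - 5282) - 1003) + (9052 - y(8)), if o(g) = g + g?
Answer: 425917237/52965 ≈ 8041.5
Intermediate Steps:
o(g) = 2*g
y(N) = 8 + 3*N/(112 + N) (y(N) = 8 + (N + 2*N)/(N + 112) = 8 + (3*N)/(112 + N) = 8 + 3*N/(112 + N))
((-15159 + 653)/(-15904 - 5282) - 1003) + (9052 - y(8)) = ((-15159 + 653)/(-15904 - 5282) - 1003) + (9052 - (896 + 11*8)/(112 + 8)) = (-14506/(-21186) - 1003) + (9052 - (896 + 88)/120) = (-14506*(-1/21186) - 1003) + (9052 - 984/120) = (7253/10593 - 1003) + (9052 - 1*41/5) = -10617526/10593 + (9052 - 41/5) = -10617526/10593 + 45219/5 = 425917237/52965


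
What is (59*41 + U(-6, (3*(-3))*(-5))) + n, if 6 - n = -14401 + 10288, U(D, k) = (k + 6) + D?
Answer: 6583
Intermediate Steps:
U(D, k) = 6 + D + k (U(D, k) = (6 + k) + D = 6 + D + k)
n = 4119 (n = 6 - (-14401 + 10288) = 6 - 1*(-4113) = 6 + 4113 = 4119)
(59*41 + U(-6, (3*(-3))*(-5))) + n = (59*41 + (6 - 6 + (3*(-3))*(-5))) + 4119 = (2419 + (6 - 6 - 9*(-5))) + 4119 = (2419 + (6 - 6 + 45)) + 4119 = (2419 + 45) + 4119 = 2464 + 4119 = 6583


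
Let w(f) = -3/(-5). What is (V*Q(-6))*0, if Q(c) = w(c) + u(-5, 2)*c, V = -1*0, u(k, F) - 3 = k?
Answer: 0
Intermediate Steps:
u(k, F) = 3 + k
V = 0
w(f) = ⅗ (w(f) = -3*(-⅕) = ⅗)
Q(c) = ⅗ - 2*c (Q(c) = ⅗ + (3 - 5)*c = ⅗ - 2*c)
(V*Q(-6))*0 = (0*(⅗ - 2*(-6)))*0 = (0*(⅗ + 12))*0 = (0*(63/5))*0 = 0*0 = 0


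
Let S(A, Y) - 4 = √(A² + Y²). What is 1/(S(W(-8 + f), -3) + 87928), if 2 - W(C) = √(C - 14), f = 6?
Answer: 679893444685364/59784390401269537385 - 7732036627*√(-3 - 16*I)/59784390401269537385 - 1406912*I/59784390401269537385 + 16*I*√(-3 - 16*I)/59784390401269537385 ≈ 1.1372e-5 + 4.0152e-10*I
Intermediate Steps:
W(C) = 2 - √(-14 + C) (W(C) = 2 - √(C - 14) = 2 - √(-14 + C))
S(A, Y) = 4 + √(A² + Y²)
1/(S(W(-8 + f), -3) + 87928) = 1/((4 + √((2 - √(-14 + (-8 + 6)))² + (-3)²)) + 87928) = 1/((4 + √((2 - √(-14 - 2))² + 9)) + 87928) = 1/((4 + √((2 - √(-16))² + 9)) + 87928) = 1/((4 + √((2 - 4*I)² + 9)) + 87928) = 1/((4 + √(9 + (2 - 4*I)²)) + 87928) = 1/(87932 + √(9 + (2 - 4*I)²))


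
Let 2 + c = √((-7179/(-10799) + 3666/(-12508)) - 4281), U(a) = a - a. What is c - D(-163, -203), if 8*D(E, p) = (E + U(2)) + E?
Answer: 155/4 + I*√19524969106970400942/67536946 ≈ 38.75 + 65.427*I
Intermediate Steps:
U(a) = 0
D(E, p) = E/4 (D(E, p) = ((E + 0) + E)/8 = (E + E)/8 = (2*E)/8 = E/4)
c = -2 + I*√19524969106970400942/67536946 (c = -2 + √((-7179/(-10799) + 3666/(-12508)) - 4281) = -2 + √((-7179*(-1/10799) + 3666*(-1/12508)) - 4281) = -2 + √((7179/10799 - 1833/6254) - 4281) = -2 + √(25102899/67536946 - 4281) = -2 + √(-289100562927/67536946) = -2 + I*√19524969106970400942/67536946 ≈ -2.0 + 65.427*I)
c - D(-163, -203) = (-2 + I*√19524969106970400942/67536946) - (-163)/4 = (-2 + I*√19524969106970400942/67536946) - 1*(-163/4) = (-2 + I*√19524969106970400942/67536946) + 163/4 = 155/4 + I*√19524969106970400942/67536946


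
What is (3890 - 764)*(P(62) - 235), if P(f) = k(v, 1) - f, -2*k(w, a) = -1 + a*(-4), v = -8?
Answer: -920607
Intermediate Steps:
k(w, a) = 1/2 + 2*a (k(w, a) = -(-1 + a*(-4))/2 = -(-1 - 4*a)/2 = 1/2 + 2*a)
P(f) = 5/2 - f (P(f) = (1/2 + 2*1) - f = (1/2 + 2) - f = 5/2 - f)
(3890 - 764)*(P(62) - 235) = (3890 - 764)*((5/2 - 1*62) - 235) = 3126*((5/2 - 62) - 235) = 3126*(-119/2 - 235) = 3126*(-589/2) = -920607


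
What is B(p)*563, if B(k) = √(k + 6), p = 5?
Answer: 563*√11 ≈ 1867.3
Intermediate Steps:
B(k) = √(6 + k)
B(p)*563 = √(6 + 5)*563 = √11*563 = 563*√11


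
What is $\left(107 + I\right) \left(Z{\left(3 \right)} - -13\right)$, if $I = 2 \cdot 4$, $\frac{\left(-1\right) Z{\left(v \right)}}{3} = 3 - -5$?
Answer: $-1265$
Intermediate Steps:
$Z{\left(v \right)} = -24$ ($Z{\left(v \right)} = - 3 \left(3 - -5\right) = - 3 \left(3 + 5\right) = \left(-3\right) 8 = -24$)
$I = 8$
$\left(107 + I\right) \left(Z{\left(3 \right)} - -13\right) = \left(107 + 8\right) \left(-24 - -13\right) = 115 \left(-24 + 13\right) = 115 \left(-11\right) = -1265$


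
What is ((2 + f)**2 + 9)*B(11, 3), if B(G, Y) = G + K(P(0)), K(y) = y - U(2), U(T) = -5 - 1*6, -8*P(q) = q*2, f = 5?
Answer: 1276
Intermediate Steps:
P(q) = -q/4 (P(q) = -q*2/8 = -q/4)
U(T) = -11 (U(T) = -5 - 6 = -11)
K(y) = 11 + y (K(y) = y - 1*(-11) = y + 11 = 11 + y)
B(G, Y) = 11 + G (B(G, Y) = G + (11 - 1/4*0) = G + (11 + 0) = G + 11 = 11 + G)
((2 + f)**2 + 9)*B(11, 3) = ((2 + 5)**2 + 9)*(11 + 11) = (7**2 + 9)*22 = (49 + 9)*22 = 58*22 = 1276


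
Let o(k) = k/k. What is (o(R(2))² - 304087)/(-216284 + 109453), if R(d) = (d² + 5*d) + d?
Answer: 304086/106831 ≈ 2.8464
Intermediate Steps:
R(d) = d² + 6*d
o(k) = 1
(o(R(2))² - 304087)/(-216284 + 109453) = (1² - 304087)/(-216284 + 109453) = (1 - 304087)/(-106831) = -304086*(-1/106831) = 304086/106831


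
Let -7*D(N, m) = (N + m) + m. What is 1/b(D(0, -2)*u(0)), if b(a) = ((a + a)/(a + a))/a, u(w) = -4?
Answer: -16/7 ≈ -2.2857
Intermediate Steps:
D(N, m) = -2*m/7 - N/7 (D(N, m) = -((N + m) + m)/7 = -(N + 2*m)/7 = -2*m/7 - N/7)
b(a) = 1/a (b(a) = ((2*a)/((2*a)))/a = ((2*a)*(1/(2*a)))/a = 1/a)
1/b(D(0, -2)*u(0)) = 1/(1/((-2/7*(-2) - ⅐*0)*(-4))) = 1/(1/((4/7 + 0)*(-4))) = 1/(1/((4/7)*(-4))) = 1/(1/(-16/7)) = 1/(-7/16) = -16/7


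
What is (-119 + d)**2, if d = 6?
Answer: 12769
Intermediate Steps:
(-119 + d)**2 = (-119 + 6)**2 = (-113)**2 = 12769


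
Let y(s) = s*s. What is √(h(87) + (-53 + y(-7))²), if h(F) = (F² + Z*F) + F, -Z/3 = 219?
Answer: I*√49487 ≈ 222.46*I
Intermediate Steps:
y(s) = s²
Z = -657 (Z = -3*219 = -657)
h(F) = F² - 656*F (h(F) = (F² - 657*F) + F = F² - 656*F)
√(h(87) + (-53 + y(-7))²) = √(87*(-656 + 87) + (-53 + (-7)²)²) = √(87*(-569) + (-53 + 49)²) = √(-49503 + (-4)²) = √(-49503 + 16) = √(-49487) = I*√49487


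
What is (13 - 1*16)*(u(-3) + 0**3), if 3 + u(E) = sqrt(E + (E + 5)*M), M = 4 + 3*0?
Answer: 9 - 3*sqrt(5) ≈ 2.2918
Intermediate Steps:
M = 4 (M = 4 + 0 = 4)
u(E) = -3 + sqrt(20 + 5*E) (u(E) = -3 + sqrt(E + (E + 5)*4) = -3 + sqrt(E + (5 + E)*4) = -3 + sqrt(E + (20 + 4*E)) = -3 + sqrt(20 + 5*E))
(13 - 1*16)*(u(-3) + 0**3) = (13 - 1*16)*((-3 + sqrt(20 + 5*(-3))) + 0**3) = (13 - 16)*((-3 + sqrt(20 - 15)) + 0) = -3*((-3 + sqrt(5)) + 0) = -3*(-3 + sqrt(5)) = 9 - 3*sqrt(5)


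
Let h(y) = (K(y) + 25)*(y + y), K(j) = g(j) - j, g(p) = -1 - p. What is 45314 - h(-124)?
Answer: 112770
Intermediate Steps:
K(j) = -1 - 2*j (K(j) = (-1 - j) - j = -1 - 2*j)
h(y) = 2*y*(24 - 2*y) (h(y) = ((-1 - 2*y) + 25)*(y + y) = (24 - 2*y)*(2*y) = 2*y*(24 - 2*y))
45314 - h(-124) = 45314 - 4*(-124)*(12 - 1*(-124)) = 45314 - 4*(-124)*(12 + 124) = 45314 - 4*(-124)*136 = 45314 - 1*(-67456) = 45314 + 67456 = 112770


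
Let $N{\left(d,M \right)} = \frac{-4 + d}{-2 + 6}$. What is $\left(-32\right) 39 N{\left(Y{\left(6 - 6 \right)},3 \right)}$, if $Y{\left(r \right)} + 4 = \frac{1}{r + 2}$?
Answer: $2340$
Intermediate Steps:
$Y{\left(r \right)} = -4 + \frac{1}{2 + r}$ ($Y{\left(r \right)} = -4 + \frac{1}{r + 2} = -4 + \frac{1}{2 + r}$)
$N{\left(d,M \right)} = -1 + \frac{d}{4}$ ($N{\left(d,M \right)} = \frac{-4 + d}{4} = \left(-4 + d\right) \frac{1}{4} = -1 + \frac{d}{4}$)
$\left(-32\right) 39 N{\left(Y{\left(6 - 6 \right)},3 \right)} = \left(-32\right) 39 \left(-1 + \frac{\frac{1}{2 + \left(6 - 6\right)} \left(-7 - 4 \left(6 - 6\right)\right)}{4}\right) = - 1248 \left(-1 + \frac{\frac{1}{2 + \left(6 - 6\right)} \left(-7 - 4 \left(6 - 6\right)\right)}{4}\right) = - 1248 \left(-1 + \frac{\frac{1}{2 + 0} \left(-7 - 0\right)}{4}\right) = - 1248 \left(-1 + \frac{\frac{1}{2} \left(-7 + 0\right)}{4}\right) = - 1248 \left(-1 + \frac{\frac{1}{2} \left(-7\right)}{4}\right) = - 1248 \left(-1 + \frac{1}{4} \left(- \frac{7}{2}\right)\right) = - 1248 \left(-1 - \frac{7}{8}\right) = \left(-1248\right) \left(- \frac{15}{8}\right) = 2340$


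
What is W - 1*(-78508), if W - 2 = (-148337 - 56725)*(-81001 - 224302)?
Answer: 62606122296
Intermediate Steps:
W = 62606043788 (W = 2 + (-148337 - 56725)*(-81001 - 224302) = 2 - 205062*(-305303) = 2 + 62606043786 = 62606043788)
W - 1*(-78508) = 62606043788 - 1*(-78508) = 62606043788 + 78508 = 62606122296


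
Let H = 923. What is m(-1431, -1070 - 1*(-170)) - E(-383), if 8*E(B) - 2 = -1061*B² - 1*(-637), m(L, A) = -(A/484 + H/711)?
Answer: 6694777327213/344124 ≈ 1.9455e+7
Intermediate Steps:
m(L, A) = -923/711 - A/484 (m(L, A) = -(A/484 + 923/711) = -(923/711 + A/484) = -923/711 - A/484)
E(B) = 639/8 - 1061*B²/8 (E(B) = ¼ + (-1061*B² - 1*(-637))/8 = ¼ + (-1061*B² + 637)/8 = ¼ + (637 - 1061*B²)/8 = ¼ + (637/8 - 1061*B²/8) = 639/8 - 1061*B²/8)
m(-1431, -1070 - 1*(-170)) - E(-383) = (-923/711 - (-1070 - 1*(-170))/484) - (639/8 - 1061/8*(-383)²) = (-923/711 - (-1070 + 170)/484) - (639/8 - 1061/8*146689) = (-923/711 - 1/484*(-900)) - (639/8 - 155637029/8) = (-923/711 + 225/121) - 1*(-77818195/4) = 48292/86031 + 77818195/4 = 6694777327213/344124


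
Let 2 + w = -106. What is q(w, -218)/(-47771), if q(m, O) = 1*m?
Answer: 108/47771 ≈ 0.0022608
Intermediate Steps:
w = -108 (w = -2 - 106 = -108)
q(m, O) = m
q(w, -218)/(-47771) = -108/(-47771) = -108*(-1/47771) = 108/47771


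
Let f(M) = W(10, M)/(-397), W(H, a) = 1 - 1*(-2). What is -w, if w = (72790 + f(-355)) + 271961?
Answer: -136866144/397 ≈ -3.4475e+5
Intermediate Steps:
W(H, a) = 3 (W(H, a) = 1 + 2 = 3)
f(M) = -3/397 (f(M) = 3/(-397) = 3*(-1/397) = -3/397)
w = 136866144/397 (w = (72790 - 3/397) + 271961 = 28897627/397 + 271961 = 136866144/397 ≈ 3.4475e+5)
-w = -1*136866144/397 = -136866144/397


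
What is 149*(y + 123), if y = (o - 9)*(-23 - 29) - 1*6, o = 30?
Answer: -145275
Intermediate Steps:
y = -1098 (y = (30 - 9)*(-23 - 29) - 1*6 = 21*(-52) - 6 = -1092 - 6 = -1098)
149*(y + 123) = 149*(-1098 + 123) = 149*(-975) = -145275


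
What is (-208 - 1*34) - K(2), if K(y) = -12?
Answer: -230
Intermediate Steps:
(-208 - 1*34) - K(2) = (-208 - 1*34) - 1*(-12) = (-208 - 34) + 12 = -242 + 12 = -230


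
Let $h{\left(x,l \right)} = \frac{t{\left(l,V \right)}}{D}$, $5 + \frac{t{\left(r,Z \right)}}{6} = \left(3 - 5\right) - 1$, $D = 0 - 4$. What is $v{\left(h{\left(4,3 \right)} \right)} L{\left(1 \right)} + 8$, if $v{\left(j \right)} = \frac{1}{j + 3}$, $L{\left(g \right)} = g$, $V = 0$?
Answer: $\frac{121}{15} \approx 8.0667$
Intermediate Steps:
$D = -4$ ($D = 0 - 4 = -4$)
$t{\left(r,Z \right)} = -48$ ($t{\left(r,Z \right)} = -30 + 6 \left(\left(3 - 5\right) - 1\right) = -30 + 6 \left(-2 - 1\right) = -30 + 6 \left(-3\right) = -30 - 18 = -48$)
$h{\left(x,l \right)} = 12$ ($h{\left(x,l \right)} = - \frac{48}{-4} = \left(-48\right) \left(- \frac{1}{4}\right) = 12$)
$v{\left(j \right)} = \frac{1}{3 + j}$
$v{\left(h{\left(4,3 \right)} \right)} L{\left(1 \right)} + 8 = \frac{1}{3 + 12} \cdot 1 + 8 = \frac{1}{15} \cdot 1 + 8 = \frac{1}{15} + 8 = \frac{121}{15}$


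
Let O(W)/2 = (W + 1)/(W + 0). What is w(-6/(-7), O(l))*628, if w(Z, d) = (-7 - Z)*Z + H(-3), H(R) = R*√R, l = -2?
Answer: -207240/49 - 1884*I*√3 ≈ -4229.4 - 3263.2*I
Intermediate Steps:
H(R) = R^(3/2)
O(W) = 2*(1 + W)/W (O(W) = 2*((W + 1)/(W + 0)) = 2*((1 + W)/W) = 2*(1 + W)/W)
w(Z, d) = Z*(-7 - Z) - 3*I*√3 (w(Z, d) = (-7 - Z)*Z + (-3)^(3/2) = Z*(-7 - Z) - 3*I*√3)
w(-6/(-7), O(l))*628 = (-(-6/(-7))² - (-42)/(-7) - 3*I*√3)*628 = (-(-6*(-⅐))² - (-42)*(-1)/7 - 3*I*√3)*628 = (-(6/7)² - 7*6/7 - 3*I*√3)*628 = (-1*36/49 - 6 - 3*I*√3)*628 = (-36/49 - 6 - 3*I*√3)*628 = (-330/49 - 3*I*√3)*628 = -207240/49 - 1884*I*√3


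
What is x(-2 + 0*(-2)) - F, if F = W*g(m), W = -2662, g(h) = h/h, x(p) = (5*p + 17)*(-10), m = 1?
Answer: 2592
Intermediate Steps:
x(p) = -170 - 50*p (x(p) = (17 + 5*p)*(-10) = -170 - 50*p)
g(h) = 1
F = -2662 (F = -2662*1 = -2662)
x(-2 + 0*(-2)) - F = (-170 - 50*(-2 + 0*(-2))) - 1*(-2662) = (-170 - 50*(-2 + 0)) + 2662 = (-170 - 50*(-2)) + 2662 = (-170 + 100) + 2662 = -70 + 2662 = 2592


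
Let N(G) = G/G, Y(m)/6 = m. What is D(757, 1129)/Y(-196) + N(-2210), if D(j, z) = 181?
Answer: 995/1176 ≈ 0.84609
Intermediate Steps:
Y(m) = 6*m
N(G) = 1
D(757, 1129)/Y(-196) + N(-2210) = 181/((6*(-196))) + 1 = 181/(-1176) + 1 = 181*(-1/1176) + 1 = -181/1176 + 1 = 995/1176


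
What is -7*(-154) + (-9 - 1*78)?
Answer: 991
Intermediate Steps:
-7*(-154) + (-9 - 1*78) = 1078 + (-9 - 78) = 1078 - 87 = 991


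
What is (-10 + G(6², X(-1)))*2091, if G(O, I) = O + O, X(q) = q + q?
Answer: 129642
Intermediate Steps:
X(q) = 2*q
G(O, I) = 2*O
(-10 + G(6², X(-1)))*2091 = (-10 + 2*6²)*2091 = (-10 + 2*36)*2091 = (-10 + 72)*2091 = 62*2091 = 129642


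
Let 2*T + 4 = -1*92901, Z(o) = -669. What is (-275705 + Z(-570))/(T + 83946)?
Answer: -552748/74987 ≈ -7.3713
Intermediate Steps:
T = -92905/2 (T = -2 + (-1*92901)/2 = -2 + (1/2)*(-92901) = -2 - 92901/2 = -92905/2 ≈ -46453.)
(-275705 + Z(-570))/(T + 83946) = (-275705 - 669)/(-92905/2 + 83946) = -276374/74987/2 = -276374*2/74987 = -552748/74987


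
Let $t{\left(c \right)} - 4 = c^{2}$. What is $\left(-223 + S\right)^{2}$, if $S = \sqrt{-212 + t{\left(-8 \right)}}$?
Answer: $49585 - 5352 i \approx 49585.0 - 5352.0 i$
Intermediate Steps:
$t{\left(c \right)} = 4 + c^{2}$
$S = 12 i$ ($S = \sqrt{-212 + \left(4 + \left(-8\right)^{2}\right)} = \sqrt{-212 + \left(4 + 64\right)} = \sqrt{-212 + 68} = \sqrt{-144} = 12 i \approx 12.0 i$)
$\left(-223 + S\right)^{2} = \left(-223 + 12 i\right)^{2}$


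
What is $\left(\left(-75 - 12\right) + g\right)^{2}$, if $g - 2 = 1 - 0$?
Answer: $7056$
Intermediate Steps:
$g = 3$ ($g = 2 + \left(1 - 0\right) = 2 + \left(1 + 0\right) = 2 + 1 = 3$)
$\left(\left(-75 - 12\right) + g\right)^{2} = \left(\left(-75 - 12\right) + 3\right)^{2} = \left(-87 + 3\right)^{2} = \left(-84\right)^{2} = 7056$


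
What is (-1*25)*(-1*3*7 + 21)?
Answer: 0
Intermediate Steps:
(-1*25)*(-1*3*7 + 21) = -25*(-3*7 + 21) = -25*(-21 + 21) = -25*0 = 0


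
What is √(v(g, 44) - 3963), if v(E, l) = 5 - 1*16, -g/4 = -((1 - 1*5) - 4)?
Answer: I*√3974 ≈ 63.04*I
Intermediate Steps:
g = -32 (g = -(-4)*((1 - 1*5) - 4) = -(-4)*((1 - 5) - 4) = -(-4)*(-4 - 4) = -(-4)*(-8) = -4*8 = -32)
v(E, l) = -11 (v(E, l) = 5 - 16 = -11)
√(v(g, 44) - 3963) = √(-11 - 3963) = √(-3974) = I*√3974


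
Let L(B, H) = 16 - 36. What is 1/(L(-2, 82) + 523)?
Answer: 1/503 ≈ 0.0019881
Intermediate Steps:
L(B, H) = -20
1/(L(-2, 82) + 523) = 1/(-20 + 523) = 1/503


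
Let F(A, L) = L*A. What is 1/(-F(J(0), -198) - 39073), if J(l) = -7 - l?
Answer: -1/40459 ≈ -2.4716e-5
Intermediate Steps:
F(A, L) = A*L
1/(-F(J(0), -198) - 39073) = 1/(-(-7 - 1*0)*(-198) - 39073) = 1/(-(-7 + 0)*(-198) - 39073) = 1/(-(-7)*(-198) - 39073) = 1/(-1*1386 - 39073) = 1/(-1386 - 39073) = 1/(-40459) = -1/40459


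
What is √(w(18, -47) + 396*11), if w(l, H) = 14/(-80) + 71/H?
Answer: √3847472170/940 ≈ 65.987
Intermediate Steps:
w(l, H) = -7/40 + 71/H (w(l, H) = 14*(-1/80) + 71/H = -7/40 + 71/H)
√(w(18, -47) + 396*11) = √((-7/40 + 71/(-47)) + 396*11) = √((-7/40 + 71*(-1/47)) + 4356) = √((-7/40 - 71/47) + 4356) = √(-3169/1880 + 4356) = √(8186111/1880) = √3847472170/940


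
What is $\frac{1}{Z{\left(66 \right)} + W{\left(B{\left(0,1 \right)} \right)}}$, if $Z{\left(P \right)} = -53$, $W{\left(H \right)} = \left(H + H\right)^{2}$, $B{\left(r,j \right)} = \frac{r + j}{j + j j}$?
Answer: $- \frac{1}{52} \approx -0.019231$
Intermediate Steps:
$B{\left(r,j \right)} = \frac{j + r}{j + j^{2}}$
$W{\left(H \right)} = 4 H^{2}$ ($W{\left(H \right)} = \left(2 H\right)^{2} = 4 H^{2}$)
$\frac{1}{Z{\left(66 \right)} + W{\left(B{\left(0,1 \right)} \right)}} = \frac{1}{-53 + 4 \left(\frac{1 + 0}{1 \left(1 + 1\right)}\right)^{2}} = \frac{1}{-53 + 4 \left(1 \cdot \frac{1}{2} \cdot 1\right)^{2}} = \frac{1}{-53 + \frac{4}{4}} = \frac{1}{-53 + 4 \cdot \frac{1}{4}} = \frac{1}{-53 + 1} = \frac{1}{-52} = - \frac{1}{52}$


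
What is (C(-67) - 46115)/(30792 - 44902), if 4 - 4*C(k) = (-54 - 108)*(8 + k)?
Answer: 97007/28220 ≈ 3.4375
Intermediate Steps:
C(k) = 325 + 81*k/2 (C(k) = 1 - (-54 - 108)*(8 + k)/4 = 1 - (-81)*(8 + k)/2 = 1 - (-1296 - 162*k)/4 = 1 + (324 + 81*k/2) = 325 + 81*k/2)
(C(-67) - 46115)/(30792 - 44902) = ((325 + (81/2)*(-67)) - 46115)/(30792 - 44902) = ((325 - 5427/2) - 46115)/(-14110) = (-4777/2 - 46115)*(-1/14110) = -97007/2*(-1/14110) = 97007/28220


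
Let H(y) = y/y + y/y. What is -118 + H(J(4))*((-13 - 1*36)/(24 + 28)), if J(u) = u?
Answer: -3117/26 ≈ -119.88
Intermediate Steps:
H(y) = 2 (H(y) = 1 + 1 = 2)
-118 + H(J(4))*((-13 - 1*36)/(24 + 28)) = -118 + 2*((-13 - 1*36)/(24 + 28)) = -118 + 2*((-13 - 36)/52) = -118 + 2*(-49*1/52) = -118 + 2*(-49/52) = -118 - 49/26 = -3117/26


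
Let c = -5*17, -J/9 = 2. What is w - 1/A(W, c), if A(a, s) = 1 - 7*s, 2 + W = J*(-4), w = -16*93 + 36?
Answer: -865393/596 ≈ -1452.0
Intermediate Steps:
J = -18 (J = -9*2 = -18)
w = -1452 (w = -1488 + 36 = -1452)
W = 70 (W = -2 - 18*(-4) = -2 + 72 = 70)
c = -85
w - 1/A(W, c) = -1452 - 1/(1 - 7*(-85)) = -1452 - 1/(1 + 595) = -1452 - 1/596 = -865393/596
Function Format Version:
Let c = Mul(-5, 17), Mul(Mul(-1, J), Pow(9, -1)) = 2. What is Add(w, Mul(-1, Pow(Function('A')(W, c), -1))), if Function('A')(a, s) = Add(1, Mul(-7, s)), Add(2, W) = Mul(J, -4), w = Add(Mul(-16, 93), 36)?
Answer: Rational(-865393, 596) ≈ -1452.0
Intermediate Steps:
J = -18 (J = Mul(-9, 2) = -18)
w = -1452 (w = Add(-1488, 36) = -1452)
W = 70 (W = Add(-2, Mul(-18, -4)) = Add(-2, 72) = 70)
c = -85
Add(w, Mul(-1, Pow(Function('A')(W, c), -1))) = Add(-1452, Mul(-1, Pow(Add(1, Mul(-7, -85)), -1))) = Add(-1452, Mul(-1, Pow(Add(1, 595), -1))) = Add(-1452, Mul(-1, Pow(596, -1))) = Add(-1452, Mul(-1, Rational(1, 596))) = Add(-1452, Rational(-1, 596)) = Rational(-865393, 596)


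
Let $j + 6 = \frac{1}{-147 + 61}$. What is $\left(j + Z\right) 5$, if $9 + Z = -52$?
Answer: $- \frac{28815}{86} \approx -335.06$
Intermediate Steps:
$Z = -61$ ($Z = -9 - 52 = -61$)
$j = - \frac{517}{86}$ ($j = -6 + \frac{1}{-147 + 61} = -6 + \frac{1}{-86} = -6 - \frac{1}{86} = - \frac{517}{86} \approx -6.0116$)
$\left(j + Z\right) 5 = \left(- \frac{517}{86} - 61\right) 5 = \left(- \frac{5763}{86}\right) 5 = - \frac{28815}{86}$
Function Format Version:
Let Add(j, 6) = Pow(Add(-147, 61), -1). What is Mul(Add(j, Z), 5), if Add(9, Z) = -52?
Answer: Rational(-28815, 86) ≈ -335.06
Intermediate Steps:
Z = -61 (Z = Add(-9, -52) = -61)
j = Rational(-517, 86) (j = Add(-6, Pow(Add(-147, 61), -1)) = Add(-6, Pow(-86, -1)) = Add(-6, Rational(-1, 86)) = Rational(-517, 86) ≈ -6.0116)
Mul(Add(j, Z), 5) = Mul(Add(Rational(-517, 86), -61), 5) = Mul(Rational(-5763, 86), 5) = Rational(-28815, 86)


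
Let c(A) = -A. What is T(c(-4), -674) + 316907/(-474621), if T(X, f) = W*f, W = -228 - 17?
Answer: 78373848823/474621 ≈ 1.6513e+5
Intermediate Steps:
W = -245
T(X, f) = -245*f
T(c(-4), -674) + 316907/(-474621) = -245*(-674) + 316907/(-474621) = 165130 + 316907*(-1/474621) = 165130 - 316907/474621 = 78373848823/474621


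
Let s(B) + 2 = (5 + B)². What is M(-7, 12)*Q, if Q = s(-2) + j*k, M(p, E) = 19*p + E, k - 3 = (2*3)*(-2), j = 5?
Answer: 4598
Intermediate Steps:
s(B) = -2 + (5 + B)²
k = -9 (k = 3 + (2*3)*(-2) = 3 + 6*(-2) = 3 - 12 = -9)
M(p, E) = E + 19*p
Q = -38 (Q = (-2 + (5 - 2)²) + 5*(-9) = (-2 + 3²) - 45 = (-2 + 9) - 45 = 7 - 45 = -38)
M(-7, 12)*Q = (12 + 19*(-7))*(-38) = (12 - 133)*(-38) = -121*(-38) = 4598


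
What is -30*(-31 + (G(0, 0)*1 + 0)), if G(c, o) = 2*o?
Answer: 930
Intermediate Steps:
-30*(-31 + (G(0, 0)*1 + 0)) = -30*(-31 + ((2*0)*1 + 0)) = -30*(-31 + (0*1 + 0)) = -30*(-31 + (0 + 0)) = -30*(-31 + 0) = -30*(-31) = 930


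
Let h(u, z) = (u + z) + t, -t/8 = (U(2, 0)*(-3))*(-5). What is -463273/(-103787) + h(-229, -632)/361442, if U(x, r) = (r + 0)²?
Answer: 167356959059/37512980854 ≈ 4.4613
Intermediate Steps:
U(x, r) = r²
t = 0 (t = -8*0²*(-3)*(-5) = -8*0*(-3)*(-5) = -0*(-5) = -8*0 = 0)
h(u, z) = u + z (h(u, z) = (u + z) + 0 = u + z)
-463273/(-103787) + h(-229, -632)/361442 = -463273/(-103787) + (-229 - 632)/361442 = -463273*(-1/103787) - 861*1/361442 = 463273/103787 - 861/361442 = 167356959059/37512980854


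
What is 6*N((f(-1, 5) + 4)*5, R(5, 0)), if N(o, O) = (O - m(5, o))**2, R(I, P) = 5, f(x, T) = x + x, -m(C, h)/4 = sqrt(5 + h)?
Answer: 1590 + 240*sqrt(15) ≈ 2519.5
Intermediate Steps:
m(C, h) = -4*sqrt(5 + h)
f(x, T) = 2*x
N(o, O) = (O + 4*sqrt(5 + o))**2 (N(o, O) = (O - (-4)*sqrt(5 + o))**2 = (O + 4*sqrt(5 + o))**2)
6*N((f(-1, 5) + 4)*5, R(5, 0)) = 6*(5 + 4*sqrt(5 + (2*(-1) + 4)*5))**2 = 6*(5 + 4*sqrt(5 + (-2 + 4)*5))**2 = 6*(5 + 4*sqrt(5 + 2*5))**2 = 6*(5 + 4*sqrt(5 + 10))**2 = 6*(5 + 4*sqrt(15))**2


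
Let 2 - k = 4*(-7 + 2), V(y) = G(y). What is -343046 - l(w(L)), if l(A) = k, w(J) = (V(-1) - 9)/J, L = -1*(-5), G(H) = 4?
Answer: -343068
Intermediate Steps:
V(y) = 4
L = 5
w(J) = -5/J (w(J) = (4 - 9)/J = -5/J)
k = 22 (k = 2 - 4*(-7 + 2) = 2 - 4*(-5) = 2 - 1*(-20) = 2 + 20 = 22)
l(A) = 22
-343046 - l(w(L)) = -343046 - 1*22 = -343046 - 22 = -343068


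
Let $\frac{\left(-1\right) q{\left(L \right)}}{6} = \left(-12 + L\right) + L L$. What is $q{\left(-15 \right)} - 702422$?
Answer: $-703610$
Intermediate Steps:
$q{\left(L \right)} = 72 - 6 L - 6 L^{2}$ ($q{\left(L \right)} = - 6 \left(\left(-12 + L\right) + L L\right) = - 6 \left(\left(-12 + L\right) + L^{2}\right) = - 6 \left(-12 + L + L^{2}\right) = 72 - 6 L - 6 L^{2}$)
$q{\left(-15 \right)} - 702422 = \left(72 - -90 - 6 \left(-15\right)^{2}\right) - 702422 = \left(72 + 90 - 1350\right) - 702422 = -1188 - 702422 = -703610$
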